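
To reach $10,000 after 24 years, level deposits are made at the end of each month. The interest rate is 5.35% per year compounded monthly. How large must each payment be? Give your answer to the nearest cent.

$17.14

Level ordinary annuity; solve FV = PMT × [((1+r)^n − 1)/r] for PMT.
Periodic rate r = 0.0535/12 per month; n is counted in months.
With n = 288: PMT = 10,000 / ([((1+r)^n − 1)/r]) = $17.14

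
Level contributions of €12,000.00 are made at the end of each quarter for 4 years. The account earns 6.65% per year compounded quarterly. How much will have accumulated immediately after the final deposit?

This is an ordinary annuity: 16 deposits of €12,000.00 at the end of each quarter.
Periodic rate r = 0.0665/4 per quarter; n is counted in quarters.
FV = PMT × [((1+r)^n − 1)/r] = 12,000 × [(1+r)^16 − 1] / r = €217,901.83

€217,901.83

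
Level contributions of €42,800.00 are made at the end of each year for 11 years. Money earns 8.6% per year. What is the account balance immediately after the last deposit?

€735,638.83

This is an ordinary annuity: 11 deposits of €42,800.00 at the end of each year.
Periodic rate r = 0.086 per year.
FV = PMT × [((1+r)^n − 1)/r] = 42,800 × [(1+r)^11 − 1] / r = €735,638.83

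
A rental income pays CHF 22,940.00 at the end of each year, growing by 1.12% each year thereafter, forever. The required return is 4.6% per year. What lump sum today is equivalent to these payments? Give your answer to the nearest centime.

Periodic rate r = 0.046 per year.
Growing perpetuity (Gordon): PV = PMT₁ / (r − g) = 22,940 / (r − 0.0112) = CHF 659,195.40.

CHF 659,195.40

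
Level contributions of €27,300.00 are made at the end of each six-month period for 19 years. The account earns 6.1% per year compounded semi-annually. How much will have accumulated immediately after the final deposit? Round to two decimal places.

This is an ordinary annuity: 38 deposits of €27,300.00 at the end of each six-month period.
Periodic rate r = 0.061/2 per half-year; n is counted in half-years.
FV = PMT × [((1+r)^n − 1)/r] = 27,300 × [(1+r)^38 − 1] / r = €1,908,328.30

€1,908,328.30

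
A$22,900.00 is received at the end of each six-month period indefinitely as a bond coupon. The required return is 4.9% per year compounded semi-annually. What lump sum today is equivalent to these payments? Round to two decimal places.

Periodic rate r = 0.049/2 per half-year.
Level perpetuity: PV = PMT / r = 22,900 / (0.049/2) = A$934,693.88.

A$934,693.88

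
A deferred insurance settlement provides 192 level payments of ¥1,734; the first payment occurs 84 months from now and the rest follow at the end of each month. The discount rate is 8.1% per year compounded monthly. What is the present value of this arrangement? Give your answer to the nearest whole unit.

¥106,585

Ordinary annuity of 192 payments, first payment at period 84.
Periodic rate r = 0.081/12 per month; n is counted in months.
The ordinary-annuity PV formula values the stream one period before the first payment (period 83); discount that back 83 periods:
PV₀ = 1,734 × [1 − (1+r)^−192] / r × (1+r)^−83 = ¥106,585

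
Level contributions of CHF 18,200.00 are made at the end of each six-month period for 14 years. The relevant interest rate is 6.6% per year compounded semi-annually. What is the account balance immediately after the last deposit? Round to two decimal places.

CHF 817,368.23

This is an ordinary annuity: 28 deposits of CHF 18,200.00 at the end of each six-month period.
Periodic rate r = 0.066/2 per half-year; n is counted in half-years.
FV = PMT × [((1+r)^n − 1)/r] = 18,200 × [(1+r)^28 − 1] / r = CHF 817,368.23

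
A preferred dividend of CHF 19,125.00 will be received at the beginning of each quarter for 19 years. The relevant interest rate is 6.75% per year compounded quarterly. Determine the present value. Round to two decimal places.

CHF 829,393.35

This is an annuity due: 76 payments of CHF 19,125.00 at the beginning of each quarter.
Periodic rate r = 0.0675/4 per quarter; n is counted in quarters.
PV = PMT × [(1 − (1+r)^−n)/r] × (1+r) = 19,125 × [1 − (1+r)^−76] / r × (1+r) = CHF 829,393.35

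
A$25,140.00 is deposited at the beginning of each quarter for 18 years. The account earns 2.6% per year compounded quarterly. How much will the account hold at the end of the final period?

A$2,313,825.47

This is an annuity due: 72 deposits of A$25,140.00 at the beginning of each quarter.
Periodic rate r = 0.026/4 per quarter; n is counted in quarters.
FV = PMT × [((1+r)^n − 1)/r] × (1+r) = 25,140 × [(1+r)^72 − 1] / r × (1+r) = A$2,313,825.47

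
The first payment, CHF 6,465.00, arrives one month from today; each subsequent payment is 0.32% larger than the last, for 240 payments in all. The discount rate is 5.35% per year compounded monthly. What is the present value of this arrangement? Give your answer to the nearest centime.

Periodic rate r = 0.0535/12 per month; n is counted in months.
Growing ordinary annuity: PV = PMT₁ × [1 − ((1+g)/(1+r))^n] / (r − g) = 6,465 × [1 − ((1+0.0032)/(1+r))^240] / (r − 0.0032) = CHF 1,334,837.15.

CHF 1,334,837.15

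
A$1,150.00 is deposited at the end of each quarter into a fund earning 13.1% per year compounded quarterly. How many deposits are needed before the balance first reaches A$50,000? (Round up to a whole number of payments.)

28 payments

Periodic rate r = 0.131/4 per quarter; n is counted in quarters.
Ordinary annuity FV: 50,000 = 1,150 × [((1+r)^n − 1)/r].
(1+r)^n = 1 + 50,000 × r / 1,150, so n = ln(1 + 50,000·r/1,150) / ln(1+r) = 27.47.
Round up to a whole number of payments: n = 28.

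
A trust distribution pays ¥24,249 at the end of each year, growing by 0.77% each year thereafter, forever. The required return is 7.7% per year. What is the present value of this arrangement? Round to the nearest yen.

¥349,913

Periodic rate r = 0.077 per year.
Growing perpetuity (Gordon): PV = PMT₁ / (r − g) = 24,249 / (r − 0.0077) = ¥349,913.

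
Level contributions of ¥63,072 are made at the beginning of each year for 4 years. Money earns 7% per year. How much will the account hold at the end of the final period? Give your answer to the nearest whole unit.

¥299,639

This is an annuity due: 4 deposits of ¥63,072 at the beginning of each year.
Periodic rate r = 0.07 per year.
FV = PMT × [((1+r)^n − 1)/r] × (1+r) = 63,072 × [(1+r)^4 − 1] / r × (1+r) = ¥299,639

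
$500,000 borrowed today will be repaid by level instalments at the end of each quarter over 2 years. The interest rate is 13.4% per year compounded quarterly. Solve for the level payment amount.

Level ordinary annuity; solve PV = PMT × [(1 − (1+r)^−n)/r] for PMT.
Periodic rate r = 0.134/4 per quarter; n is counted in quarters.
With n = 8: PMT = 500,000 / ([(1 − (1+r)^−n)/r]) = $72,283.65

$72,283.65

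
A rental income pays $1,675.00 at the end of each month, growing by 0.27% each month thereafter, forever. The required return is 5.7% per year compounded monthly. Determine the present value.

Periodic rate r = 0.057/12 per month.
Growing perpetuity (Gordon): PV = PMT₁ / (r − g) = 1,675 / (r − 0.0027) = $817,073.17.

$817,073.17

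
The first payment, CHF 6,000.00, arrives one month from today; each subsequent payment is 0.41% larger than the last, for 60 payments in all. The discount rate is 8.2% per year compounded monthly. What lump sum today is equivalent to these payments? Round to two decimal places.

CHF 330,367.91

Periodic rate r = 0.082/12 per month; n is counted in months.
Growing ordinary annuity: PV = PMT₁ × [1 − ((1+g)/(1+r))^n] / (r − g) = 6,000 × [1 − ((1+0.0041)/(1+r))^60] / (r − 0.0041) = CHF 330,367.91.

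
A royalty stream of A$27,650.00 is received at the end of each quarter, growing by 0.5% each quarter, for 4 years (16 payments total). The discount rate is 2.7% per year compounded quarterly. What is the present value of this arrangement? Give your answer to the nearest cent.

A$433,751.13

Periodic rate r = 0.027/4 per quarter; n is counted in quarters.
Growing ordinary annuity: PV = PMT₁ × [1 − ((1+g)/(1+r))^n] / (r − g) = 27,650 × [1 − ((1+0.005)/(1+r))^16] / (r − 0.005) = A$433,751.13.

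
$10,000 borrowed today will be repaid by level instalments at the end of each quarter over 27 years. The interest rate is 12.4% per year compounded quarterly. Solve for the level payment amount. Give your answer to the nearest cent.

Level ordinary annuity; solve PV = PMT × [(1 − (1+r)^−n)/r] for PMT.
Periodic rate r = 0.124/4 per quarter; n is counted in quarters.
With n = 108: PMT = 10,000 / ([(1 − (1+r)^−n)/r]) = $321.91

$321.91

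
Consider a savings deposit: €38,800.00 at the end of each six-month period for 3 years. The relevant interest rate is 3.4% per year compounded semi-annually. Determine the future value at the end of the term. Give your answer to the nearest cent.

€242,921.14

This is an ordinary annuity: 6 deposits of €38,800.00 at the end of each six-month period.
Periodic rate r = 0.034/2 per half-year; n is counted in half-years.
FV = PMT × [((1+r)^n − 1)/r] = 38,800 × [(1+r)^6 − 1] / r = €242,921.14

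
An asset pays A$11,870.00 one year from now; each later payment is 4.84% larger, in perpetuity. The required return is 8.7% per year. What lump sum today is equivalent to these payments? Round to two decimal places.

Periodic rate r = 0.087 per year.
Growing perpetuity (Gordon): PV = PMT₁ / (r − g) = 11,870 / (r − 0.0484) = A$307,512.95.

A$307,512.95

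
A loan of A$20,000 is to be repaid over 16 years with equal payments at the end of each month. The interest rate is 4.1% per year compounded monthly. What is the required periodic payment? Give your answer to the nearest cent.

A$142.21

Level ordinary annuity; solve PV = PMT × [(1 − (1+r)^−n)/r] for PMT.
Periodic rate r = 0.041/12 per month; n is counted in months.
With n = 192: PMT = 20,000 / ([(1 − (1+r)^−n)/r]) = A$142.21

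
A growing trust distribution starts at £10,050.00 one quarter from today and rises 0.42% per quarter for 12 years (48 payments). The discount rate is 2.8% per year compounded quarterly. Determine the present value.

£449,038.34

Periodic rate r = 0.028/4 per quarter; n is counted in quarters.
Growing ordinary annuity: PV = PMT₁ × [1 − ((1+g)/(1+r))^n] / (r − g) = 10,050 × [1 − ((1+0.0042)/(1+r))^48] / (r − 0.0042) = £449,038.34.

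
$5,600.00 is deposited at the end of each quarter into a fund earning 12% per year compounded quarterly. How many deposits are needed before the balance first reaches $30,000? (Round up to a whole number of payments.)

6 payments

Periodic rate r = 0.12/4 per quarter; n is counted in quarters.
Ordinary annuity FV: 30,000 = 5,600 × [((1+r)^n − 1)/r].
(1+r)^n = 1 + 30,000 × r / 5,600, so n = ln(1 + 30,000·r/5,600) / ln(1+r) = 5.04.
Round up to a whole number of payments: n = 6.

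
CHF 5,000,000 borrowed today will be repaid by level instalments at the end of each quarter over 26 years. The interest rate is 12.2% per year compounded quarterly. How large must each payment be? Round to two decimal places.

Level ordinary annuity; solve PV = PMT × [(1 − (1+r)^−n)/r] for PMT.
Periodic rate r = 0.122/4 per quarter; n is counted in quarters.
With n = 104: PMT = 5,000,000 / ([(1 − (1+r)^−n)/r]) = CHF 159,511.32

CHF 159,511.32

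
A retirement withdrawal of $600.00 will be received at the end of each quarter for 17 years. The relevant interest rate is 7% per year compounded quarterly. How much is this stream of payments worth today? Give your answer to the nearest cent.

This is an ordinary annuity: 68 payments of $600.00 at the end of each quarter.
Periodic rate r = 0.07/4 per quarter; n is counted in quarters.
PV = PMT × [(1 − (1+r)^−n)/r] = 600 × [1 − (1+r)^−68] / r = $23,747.36

$23,747.36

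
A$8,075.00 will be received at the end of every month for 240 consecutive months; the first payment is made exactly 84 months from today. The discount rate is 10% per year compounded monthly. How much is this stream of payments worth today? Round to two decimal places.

Ordinary annuity of 240 payments, first payment at period 84.
Periodic rate r = 0.1/12 per month; n is counted in months.
The ordinary-annuity PV formula values the stream one period before the first payment (period 83); discount that back 83 periods:
PV₀ = 8,075 × [1 − (1+r)^−240] / r × (1+r)^−83 = A$420,206.88

A$420,206.88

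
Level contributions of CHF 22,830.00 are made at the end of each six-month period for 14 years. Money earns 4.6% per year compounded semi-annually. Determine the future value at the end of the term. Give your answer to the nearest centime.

CHF 883,663.40

This is an ordinary annuity: 28 deposits of CHF 22,830.00 at the end of each six-month period.
Periodic rate r = 0.046/2 per half-year; n is counted in half-years.
FV = PMT × [((1+r)^n − 1)/r] = 22,830 × [(1+r)^28 − 1] / r = CHF 883,663.40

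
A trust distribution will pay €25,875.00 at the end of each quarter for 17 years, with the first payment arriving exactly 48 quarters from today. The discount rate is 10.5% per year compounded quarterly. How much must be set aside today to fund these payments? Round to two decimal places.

Ordinary annuity of 68 payments, first payment at period 48.
Periodic rate r = 0.105/4 per quarter; n is counted in quarters.
The ordinary-annuity PV formula values the stream one period before the first payment (period 47); discount that back 47 periods:
PV₀ = 25,875 × [1 − (1+r)^−68] / r × (1+r)^−47 = €241,566.54

€241,566.54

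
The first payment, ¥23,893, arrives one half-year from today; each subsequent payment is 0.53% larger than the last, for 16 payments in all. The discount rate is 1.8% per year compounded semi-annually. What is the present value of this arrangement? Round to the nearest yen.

Periodic rate r = 0.018/2 per half-year; n is counted in half-years.
Growing ordinary annuity: PV = PMT₁ × [1 − ((1+g)/(1+r))^n] / (r − g) = 23,893 × [1 − ((1+0.0053)/(1+r))^16] / (r − 0.0053) = ¥368,634.

¥368,634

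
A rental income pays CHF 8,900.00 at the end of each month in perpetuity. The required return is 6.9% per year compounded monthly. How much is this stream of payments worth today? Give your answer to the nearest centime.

Periodic rate r = 0.069/12 per month.
Level perpetuity: PV = PMT / r = 8,900 / (0.069/12) = CHF 1,547,826.09.

CHF 1,547,826.09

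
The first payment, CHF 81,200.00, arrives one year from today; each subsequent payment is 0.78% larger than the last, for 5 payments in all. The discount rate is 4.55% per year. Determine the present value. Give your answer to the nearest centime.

Periodic rate r = 0.0455 per year.
Growing ordinary annuity: PV = PMT₁ × [1 − ((1+g)/(1+r))^n] / (r − g) = 81,200 × [1 − ((1+0.0078)/(1+r))^5] / (r − 0.0078) = CHF 361,316.85.

CHF 361,316.85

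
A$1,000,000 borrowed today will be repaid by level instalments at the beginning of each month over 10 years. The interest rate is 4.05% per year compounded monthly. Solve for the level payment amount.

A$10,114.16

Level annuity due; solve PV = PMT × [(1 − (1+r)^−n)/r] × (1+r) for PMT.
Periodic rate r = 0.0405/12 per month; n is counted in months.
With n = 120: PMT = 1,000,000 / ([(1 − (1+r)^−n)/r] × (1+r)) = A$10,114.16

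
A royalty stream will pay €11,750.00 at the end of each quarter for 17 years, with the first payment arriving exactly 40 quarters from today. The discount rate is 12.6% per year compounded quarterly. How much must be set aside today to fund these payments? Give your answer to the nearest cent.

Ordinary annuity of 68 payments, first payment at period 40.
Periodic rate r = 0.126/4 per quarter; n is counted in quarters.
The ordinary-annuity PV formula values the stream one period before the first payment (period 39); discount that back 39 periods:
PV₀ = 11,750 × [1 − (1+r)^−68] / r × (1+r)^−39 = €97,776.82

€97,776.82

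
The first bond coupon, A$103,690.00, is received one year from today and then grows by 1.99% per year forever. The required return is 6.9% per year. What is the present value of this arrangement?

Periodic rate r = 0.069 per year.
Growing perpetuity (Gordon): PV = PMT₁ / (r − g) = 103,690 / (r − 0.0199) = A$2,111,812.63.

A$2,111,812.63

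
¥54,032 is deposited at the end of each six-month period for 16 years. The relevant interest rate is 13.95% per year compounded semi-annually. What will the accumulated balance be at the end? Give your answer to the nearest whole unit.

This is an ordinary annuity: 32 deposits of ¥54,032 at the end of each six-month period.
Periodic rate r = 0.1395/2 per half-year; n is counted in half-years.
FV = PMT × [((1+r)^n − 1)/r] = 54,032 × [(1+r)^32 − 1] / r = ¥5,926,358

¥5,926,358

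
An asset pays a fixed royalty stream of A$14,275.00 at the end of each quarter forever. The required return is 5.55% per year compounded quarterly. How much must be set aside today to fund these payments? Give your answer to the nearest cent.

Periodic rate r = 0.0555/4 per quarter.
Level perpetuity: PV = PMT / r = 14,275 / (0.0555/4) = A$1,028,828.83.

A$1,028,828.83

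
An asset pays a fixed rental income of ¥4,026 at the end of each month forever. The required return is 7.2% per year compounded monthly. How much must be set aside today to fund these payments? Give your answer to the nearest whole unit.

Periodic rate r = 0.072/12 per month.
Level perpetuity: PV = PMT / r = 4,026 / (0.072/12) = ¥671,000.

¥671,000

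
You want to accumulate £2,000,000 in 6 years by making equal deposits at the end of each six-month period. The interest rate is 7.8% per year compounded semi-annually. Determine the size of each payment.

Level ordinary annuity; solve FV = PMT × [((1+r)^n − 1)/r] for PMT.
Periodic rate r = 0.078/2 per half-year; n is counted in half-years.
With n = 12: PMT = 2,000,000 / ([((1+r)^n − 1)/r]) = £133,869.69

£133,869.69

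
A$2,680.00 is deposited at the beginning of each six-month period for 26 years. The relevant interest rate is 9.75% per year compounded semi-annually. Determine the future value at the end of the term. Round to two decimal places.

A$627,478.49

This is an annuity due: 52 deposits of A$2,680.00 at the beginning of each six-month period.
Periodic rate r = 0.0975/2 per half-year; n is counted in half-years.
FV = PMT × [((1+r)^n − 1)/r] × (1+r) = 2,680 × [(1+r)^52 − 1] / r × (1+r) = A$627,478.49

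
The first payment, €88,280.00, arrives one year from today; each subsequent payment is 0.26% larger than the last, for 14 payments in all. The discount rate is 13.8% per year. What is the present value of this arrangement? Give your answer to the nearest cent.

€541,321.57

Periodic rate r = 0.138 per year.
Growing ordinary annuity: PV = PMT₁ × [1 − ((1+g)/(1+r))^n] / (r − g) = 88,280 × [1 − ((1+0.0026)/(1+r))^14] / (r − 0.0026) = €541,321.57.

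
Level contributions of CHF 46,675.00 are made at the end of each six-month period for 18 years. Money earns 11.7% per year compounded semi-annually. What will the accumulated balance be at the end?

This is an ordinary annuity: 36 deposits of CHF 46,675.00 at the end of each six-month period.
Periodic rate r = 0.117/2 per half-year; n is counted in half-years.
FV = PMT × [((1+r)^n − 1)/r] = 46,675 × [(1+r)^36 − 1] / r = CHF 5,379,448.30

CHF 5,379,448.30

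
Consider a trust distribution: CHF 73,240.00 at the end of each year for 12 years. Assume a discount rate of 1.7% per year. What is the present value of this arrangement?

CHF 789,002.64

This is an ordinary annuity: 12 payments of CHF 73,240.00 at the end of each year.
Periodic rate r = 0.017 per year.
PV = PMT × [(1 − (1+r)^−n)/r] = 73,240 × [1 − (1+r)^−12] / r = CHF 789,002.64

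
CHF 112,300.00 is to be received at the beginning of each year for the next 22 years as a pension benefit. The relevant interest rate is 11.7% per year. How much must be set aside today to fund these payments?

This is an annuity due: 22 payments of CHF 112,300.00 at the beginning of each year.
Periodic rate r = 0.117 per year.
PV = PMT × [(1 − (1+r)^−n)/r] × (1+r) = 112,300 × [1 − (1+r)^−22] / r × (1+r) = CHF 978,140.01

CHF 978,140.01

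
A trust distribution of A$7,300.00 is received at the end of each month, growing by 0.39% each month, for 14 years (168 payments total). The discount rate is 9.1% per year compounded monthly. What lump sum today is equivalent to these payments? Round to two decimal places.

Periodic rate r = 0.091/12 per month; n is counted in months.
Growing ordinary annuity: PV = PMT₁ × [1 − ((1+g)/(1+r))^n] / (r − g) = 7,300 × [1 − ((1+0.0039)/(1+r))^168] / (r − 0.0039) = A$910,691.17.

A$910,691.17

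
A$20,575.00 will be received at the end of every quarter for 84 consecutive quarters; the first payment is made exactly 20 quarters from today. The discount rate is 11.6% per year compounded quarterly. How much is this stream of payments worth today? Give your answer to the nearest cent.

Ordinary annuity of 84 payments, first payment at period 20.
Periodic rate r = 0.116/4 per quarter; n is counted in quarters.
The ordinary-annuity PV formula values the stream one period before the first payment (period 19); discount that back 19 periods:
PV₀ = 20,575 × [1 − (1+r)^−84] / r × (1+r)^−19 = A$374,806.09

A$374,806.09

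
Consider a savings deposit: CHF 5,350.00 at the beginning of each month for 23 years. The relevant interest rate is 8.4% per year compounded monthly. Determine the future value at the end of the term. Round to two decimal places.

This is an annuity due: 276 deposits of CHF 5,350.00 at the beginning of each month.
Periodic rate r = 0.084/12 per month; n is counted in months.
FV = PMT × [((1+r)^n − 1)/r] × (1+r) = 5,350 × [(1+r)^276 − 1] / r × (1+r) = CHF 4,507,753.02

CHF 4,507,753.02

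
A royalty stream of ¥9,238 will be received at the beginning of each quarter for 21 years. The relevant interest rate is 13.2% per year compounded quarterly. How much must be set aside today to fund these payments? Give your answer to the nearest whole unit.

¥270,265

This is an annuity due: 84 payments of ¥9,238 at the beginning of each quarter.
Periodic rate r = 0.132/4 per quarter; n is counted in quarters.
PV = PMT × [(1 − (1+r)^−n)/r] × (1+r) = 9,238 × [1 − (1+r)^−84] / r × (1+r) = ¥270,265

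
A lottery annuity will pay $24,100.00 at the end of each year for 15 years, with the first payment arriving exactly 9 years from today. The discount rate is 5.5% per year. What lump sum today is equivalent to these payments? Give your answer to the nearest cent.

$157,625.48

Ordinary annuity of 15 payments, first payment at period 9.
Periodic rate r = 0.055 per year.
The ordinary-annuity PV formula values the stream one period before the first payment (period 8); discount that back 8 periods:
PV₀ = 24,100 × [1 − (1+r)^−15] / r × (1+r)^−8 = $157,625.48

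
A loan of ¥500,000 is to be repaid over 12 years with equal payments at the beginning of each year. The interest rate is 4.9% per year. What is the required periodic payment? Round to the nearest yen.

Level annuity due; solve PV = PMT × [(1 − (1+r)^−n)/r] × (1+r) for PMT.
Periodic rate r = 0.049 per year.
With n = 12: PMT = 500,000 / ([(1 − (1+r)^−n)/r] × (1+r)) = ¥53,475

¥53,475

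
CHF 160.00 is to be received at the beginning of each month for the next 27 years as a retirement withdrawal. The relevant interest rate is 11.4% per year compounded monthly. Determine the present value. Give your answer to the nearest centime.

This is an annuity due: 324 payments of CHF 160.00 at the beginning of each month.
Periodic rate r = 0.114/12 per month; n is counted in months.
PV = PMT × [(1 − (1+r)^−n)/r] × (1+r) = 160 × [1 − (1+r)^−324] / r × (1+r) = CHF 16,207.68

CHF 16,207.68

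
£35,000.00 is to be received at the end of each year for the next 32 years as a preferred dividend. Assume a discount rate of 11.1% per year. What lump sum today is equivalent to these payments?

£304,453.68

This is an ordinary annuity: 32 payments of £35,000.00 at the end of each year.
Periodic rate r = 0.111 per year.
PV = PMT × [(1 − (1+r)^−n)/r] = 35,000 × [1 − (1+r)^−32] / r = £304,453.68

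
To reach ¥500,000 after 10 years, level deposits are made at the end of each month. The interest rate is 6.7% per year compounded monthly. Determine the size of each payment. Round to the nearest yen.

¥2,937

Level ordinary annuity; solve FV = PMT × [((1+r)^n − 1)/r] for PMT.
Periodic rate r = 0.067/12 per month; n is counted in months.
With n = 120: PMT = 500,000 / ([((1+r)^n − 1)/r]) = ¥2,937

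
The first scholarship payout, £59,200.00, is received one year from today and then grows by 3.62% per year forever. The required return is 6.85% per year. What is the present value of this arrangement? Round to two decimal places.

Periodic rate r = 0.0685 per year.
Growing perpetuity (Gordon): PV = PMT₁ / (r − g) = 59,200 / (r − 0.0362) = £1,832,817.34.

£1,832,817.34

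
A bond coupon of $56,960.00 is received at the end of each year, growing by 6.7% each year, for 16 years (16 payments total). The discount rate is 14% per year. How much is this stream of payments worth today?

Periodic rate r = 0.14 per year.
Growing ordinary annuity: PV = PMT₁ × [1 − ((1+g)/(1+r))^n] / (r − g) = 56,960 × [1 − ((1+0.067)/(1+r))^16] / (r − 0.067) = $509,628.85.

$509,628.85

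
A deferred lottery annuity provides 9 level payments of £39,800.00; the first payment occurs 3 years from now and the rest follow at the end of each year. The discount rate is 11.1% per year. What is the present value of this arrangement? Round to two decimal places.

£177,847.21

Ordinary annuity of 9 payments, first payment at period 3.
Periodic rate r = 0.111 per year.
The ordinary-annuity PV formula values the stream one period before the first payment (period 2); discount that back 2 periods:
PV₀ = 39,800 × [1 − (1+r)^−9] / r × (1+r)^−2 = £177,847.21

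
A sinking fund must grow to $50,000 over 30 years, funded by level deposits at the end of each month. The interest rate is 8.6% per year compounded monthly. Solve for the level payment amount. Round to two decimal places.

Level ordinary annuity; solve FV = PMT × [((1+r)^n − 1)/r] for PMT.
Periodic rate r = 0.086/12 per month; n is counted in months.
With n = 360: PMT = 50,000 / ([((1+r)^n − 1)/r]) = $29.67

$29.67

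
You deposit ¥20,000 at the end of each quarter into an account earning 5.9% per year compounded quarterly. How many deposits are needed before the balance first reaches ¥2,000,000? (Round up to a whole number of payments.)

Periodic rate r = 0.059/4 per quarter; n is counted in quarters.
Ordinary annuity FV: 2,000,000 = 20,000 × [((1+r)^n − 1)/r].
(1+r)^n = 1 + 2,000,000 × r / 20,000, so n = ln(1 + 2,000,000·r/20,000) / ln(1+r) = 61.89.
Round up to a whole number of payments: n = 62.

62 payments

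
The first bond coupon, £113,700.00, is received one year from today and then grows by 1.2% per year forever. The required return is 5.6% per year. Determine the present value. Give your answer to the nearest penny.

£2,584,090.91

Periodic rate r = 0.056 per year.
Growing perpetuity (Gordon): PV = PMT₁ / (r − g) = 113,700 / (r − 0.012) = £2,584,090.91.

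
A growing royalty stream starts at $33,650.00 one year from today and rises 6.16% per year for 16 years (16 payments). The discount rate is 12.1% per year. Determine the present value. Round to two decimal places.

Periodic rate r = 0.121 per year.
Growing ordinary annuity: PV = PMT₁ × [1 − ((1+g)/(1+r))^n] / (r − g) = 33,650 × [1 − ((1+0.0616)/(1+r))^16] / (r − 0.0616) = $329,424.62.

$329,424.62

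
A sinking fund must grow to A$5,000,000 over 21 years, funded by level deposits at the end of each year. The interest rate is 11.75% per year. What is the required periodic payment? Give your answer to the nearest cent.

A$63,113.92

Level ordinary annuity; solve FV = PMT × [((1+r)^n − 1)/r] for PMT.
Periodic rate r = 0.1175 per year.
With n = 21: PMT = 5,000,000 / ([((1+r)^n − 1)/r]) = A$63,113.92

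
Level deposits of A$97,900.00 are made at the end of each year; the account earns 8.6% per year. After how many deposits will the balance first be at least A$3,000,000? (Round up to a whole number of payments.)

Periodic rate r = 0.086 per year.
Ordinary annuity FV: 3,000,000 = 97,900 × [((1+r)^n − 1)/r].
(1+r)^n = 1 + 3,000,000 × r / 97,900, so n = ln(1 + 3,000,000·r/97,900) / ln(1+r) = 15.64.
Round up to a whole number of payments: n = 16.

16 payments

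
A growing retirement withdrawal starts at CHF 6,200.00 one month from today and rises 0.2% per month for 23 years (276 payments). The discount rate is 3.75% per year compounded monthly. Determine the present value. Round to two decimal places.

Periodic rate r = 0.0375/12 per month; n is counted in months.
Growing ordinary annuity: PV = PMT₁ × [1 − ((1+g)/(1+r))^n] / (r − g) = 6,200 × [1 − ((1+0.002)/(1+r))^276] / (r − 0.002) = CHF 1,467,816.54.

CHF 1,467,816.54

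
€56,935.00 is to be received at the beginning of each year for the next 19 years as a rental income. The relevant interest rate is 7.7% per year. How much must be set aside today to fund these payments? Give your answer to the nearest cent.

This is an annuity due: 19 payments of €56,935.00 at the beginning of each year.
Periodic rate r = 0.077 per year.
PV = PMT × [(1 − (1+r)^−n)/r] × (1+r) = 56,935 × [1 − (1+r)^−19] / r × (1+r) = €601,811.92

€601,811.92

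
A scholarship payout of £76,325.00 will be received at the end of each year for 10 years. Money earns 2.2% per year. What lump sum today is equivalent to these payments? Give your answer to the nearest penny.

This is an ordinary annuity: 10 payments of £76,325.00 at the end of each year.
Periodic rate r = 0.022 per year.
PV = PMT × [(1 − (1+r)^−n)/r] = 76,325 × [1 − (1+r)^−10] / r = £678,476.67

£678,476.67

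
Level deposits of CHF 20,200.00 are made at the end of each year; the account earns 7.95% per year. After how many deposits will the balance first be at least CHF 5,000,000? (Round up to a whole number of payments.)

40 payments

Periodic rate r = 0.0795 per year.
Ordinary annuity FV: 5,000,000 = 20,200 × [((1+r)^n − 1)/r].
(1+r)^n = 1 + 5,000,000 × r / 20,200, so n = ln(1 + 5,000,000·r/20,200) / ln(1+r) = 39.60.
Round up to a whole number of payments: n = 40.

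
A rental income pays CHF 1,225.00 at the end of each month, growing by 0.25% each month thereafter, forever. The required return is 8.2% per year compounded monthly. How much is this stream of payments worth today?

Periodic rate r = 0.082/12 per month.
Growing perpetuity (Gordon): PV = PMT₁ / (r − g) = 1,225 / (r − 0.0025) = CHF 282,692.31.

CHF 282,692.31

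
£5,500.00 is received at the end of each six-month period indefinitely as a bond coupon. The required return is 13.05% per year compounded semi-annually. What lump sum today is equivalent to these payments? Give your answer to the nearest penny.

Periodic rate r = 0.1305/2 per half-year.
Level perpetuity: PV = PMT / r = 5,500 / (0.1305/2) = £84,291.19.

£84,291.19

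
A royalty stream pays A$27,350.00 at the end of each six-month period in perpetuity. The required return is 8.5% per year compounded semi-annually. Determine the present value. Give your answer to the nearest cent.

Periodic rate r = 0.085/2 per half-year.
Level perpetuity: PV = PMT / r = 27,350 / (0.085/2) = A$643,529.41.

A$643,529.41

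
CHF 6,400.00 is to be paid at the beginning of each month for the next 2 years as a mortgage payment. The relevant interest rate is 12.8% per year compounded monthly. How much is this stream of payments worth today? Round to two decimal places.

This is an annuity due: 24 payments of CHF 6,400.00 at the beginning of each month.
Periodic rate r = 0.128/12 per month; n is counted in months.
PV = PMT × [(1 − (1+r)^−n)/r] × (1+r) = 6,400 × [1 − (1+r)^−24] / r × (1+r) = CHF 136,323.46

CHF 136,323.46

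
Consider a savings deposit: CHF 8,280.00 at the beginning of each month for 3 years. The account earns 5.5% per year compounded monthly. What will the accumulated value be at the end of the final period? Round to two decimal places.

This is an annuity due: 36 deposits of CHF 8,280.00 at the beginning of each month.
Periodic rate r = 0.055/12 per month; n is counted in months.
FV = PMT × [((1+r)^n − 1)/r] × (1+r) = 8,280 × [(1+r)^36 − 1] / r × (1+r) = CHF 324,760.48

CHF 324,760.48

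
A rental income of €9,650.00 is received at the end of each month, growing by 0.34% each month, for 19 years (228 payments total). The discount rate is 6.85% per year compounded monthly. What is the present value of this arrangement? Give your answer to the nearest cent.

€1,704,818.47

Periodic rate r = 0.0685/12 per month; n is counted in months.
Growing ordinary annuity: PV = PMT₁ × [1 − ((1+g)/(1+r))^n] / (r − g) = 9,650 × [1 − ((1+0.0034)/(1+r))^228] / (r − 0.0034) = €1,704,818.47.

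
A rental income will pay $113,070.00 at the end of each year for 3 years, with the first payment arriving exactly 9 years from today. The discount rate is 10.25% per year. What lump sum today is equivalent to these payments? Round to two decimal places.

$128,250.78

Ordinary annuity of 3 payments, first payment at period 9.
Periodic rate r = 0.1025 per year.
The ordinary-annuity PV formula values the stream one period before the first payment (period 8); discount that back 8 periods:
PV₀ = 113,070 × [1 − (1+r)^−3] / r × (1+r)^−8 = $128,250.78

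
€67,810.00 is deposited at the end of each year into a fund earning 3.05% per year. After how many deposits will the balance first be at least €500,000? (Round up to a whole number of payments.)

Periodic rate r = 0.0305 per year.
Ordinary annuity FV: 500,000 = 67,810 × [((1+r)^n − 1)/r].
(1+r)^n = 1 + 500,000 × r / 67,810, so n = ln(1 + 500,000·r/67,810) / ln(1+r) = 6.75.
Round up to a whole number of payments: n = 7.

7 payments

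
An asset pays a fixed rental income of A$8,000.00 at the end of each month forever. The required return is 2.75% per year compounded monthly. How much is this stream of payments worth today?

A$3,490,909.09

Periodic rate r = 0.0275/12 per month.
Level perpetuity: PV = PMT / r = 8,000 / (0.0275/12) = A$3,490,909.09.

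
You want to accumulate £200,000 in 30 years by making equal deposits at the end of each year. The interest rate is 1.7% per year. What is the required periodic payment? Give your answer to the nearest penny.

Level ordinary annuity; solve FV = PMT × [((1+r)^n − 1)/r] for PMT.
Periodic rate r = 0.017 per year.
With n = 30: PMT = 200,000 / ([((1+r)^n − 1)/r]) = £5,165.85

£5,165.85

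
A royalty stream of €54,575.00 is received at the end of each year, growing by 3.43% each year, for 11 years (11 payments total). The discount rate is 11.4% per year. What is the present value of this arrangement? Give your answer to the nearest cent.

Periodic rate r = 0.114 per year.
Growing ordinary annuity: PV = PMT₁ × [1 − ((1+g)/(1+r))^n] / (r − g) = 54,575 × [1 − ((1+0.0343)/(1+r))^11] / (r − 0.0343) = €382,126.64.

€382,126.64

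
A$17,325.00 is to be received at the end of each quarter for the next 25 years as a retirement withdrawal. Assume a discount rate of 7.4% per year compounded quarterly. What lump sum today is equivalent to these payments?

A$786,725.68

This is an ordinary annuity: 100 payments of A$17,325.00 at the end of each quarter.
Periodic rate r = 0.074/4 per quarter; n is counted in quarters.
PV = PMT × [(1 − (1+r)^−n)/r] = 17,325 × [1 − (1+r)^−100] / r = A$786,725.68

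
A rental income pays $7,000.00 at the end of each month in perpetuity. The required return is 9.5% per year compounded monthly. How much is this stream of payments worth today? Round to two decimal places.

$884,210.53

Periodic rate r = 0.095/12 per month.
Level perpetuity: PV = PMT / r = 7,000 / (0.095/12) = $884,210.53.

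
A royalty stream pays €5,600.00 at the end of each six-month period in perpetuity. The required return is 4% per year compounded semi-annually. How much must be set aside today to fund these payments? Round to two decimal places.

€280,000.00

Periodic rate r = 0.04/2 per half-year.
Level perpetuity: PV = PMT / r = 5,600 / (0.04/2) = €280,000.00.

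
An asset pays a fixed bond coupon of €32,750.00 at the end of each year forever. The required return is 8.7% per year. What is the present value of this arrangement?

€376,436.78

Periodic rate r = 0.087 per year.
Level perpetuity: PV = PMT / r = 32,750 / (0.087) = €376,436.78.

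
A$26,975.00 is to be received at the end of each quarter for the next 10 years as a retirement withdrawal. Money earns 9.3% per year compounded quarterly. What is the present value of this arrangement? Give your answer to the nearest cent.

A$697,548.23

This is an ordinary annuity: 40 payments of A$26,975.00 at the end of each quarter.
Periodic rate r = 0.093/4 per quarter; n is counted in quarters.
PV = PMT × [(1 − (1+r)^−n)/r] = 26,975 × [1 − (1+r)^−40] / r = A$697,548.23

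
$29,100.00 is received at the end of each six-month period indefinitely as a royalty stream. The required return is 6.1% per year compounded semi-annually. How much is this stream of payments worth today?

Periodic rate r = 0.061/2 per half-year.
Level perpetuity: PV = PMT / r = 29,100 / (0.061/2) = $954,098.36.

$954,098.36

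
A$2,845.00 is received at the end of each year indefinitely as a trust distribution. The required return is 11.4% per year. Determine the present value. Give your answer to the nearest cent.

A$24,956.14

Periodic rate r = 0.114 per year.
Level perpetuity: PV = PMT / r = 2,845 / (0.114) = A$24,956.14.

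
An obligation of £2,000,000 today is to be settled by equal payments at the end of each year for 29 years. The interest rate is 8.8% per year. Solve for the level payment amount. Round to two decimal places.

Level ordinary annuity; solve PV = PMT × [(1 − (1+r)^−n)/r] for PMT.
Periodic rate r = 0.088 per year.
With n = 29: PMT = 2,000,000 / ([(1 − (1+r)^−n)/r]) = £192,696.94

£192,696.94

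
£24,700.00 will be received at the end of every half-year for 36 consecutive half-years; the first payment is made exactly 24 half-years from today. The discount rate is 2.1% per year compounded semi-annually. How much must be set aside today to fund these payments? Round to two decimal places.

£579,823.70

Ordinary annuity of 36 payments, first payment at period 24.
Periodic rate r = 0.021/2 per half-year; n is counted in half-years.
The ordinary-annuity PV formula values the stream one period before the first payment (period 23); discount that back 23 periods:
PV₀ = 24,700 × [1 − (1+r)^−36] / r × (1+r)^−23 = £579,823.70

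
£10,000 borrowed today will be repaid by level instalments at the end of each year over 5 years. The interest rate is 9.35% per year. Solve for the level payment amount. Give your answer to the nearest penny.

£2,594.31

Level ordinary annuity; solve PV = PMT × [(1 − (1+r)^−n)/r] for PMT.
Periodic rate r = 0.0935 per year.
With n = 5: PMT = 10,000 / ([(1 − (1+r)^−n)/r]) = £2,594.31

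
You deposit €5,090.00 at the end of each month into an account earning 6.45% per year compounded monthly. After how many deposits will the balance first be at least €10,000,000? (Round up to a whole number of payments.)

Periodic rate r = 0.0645/12 per month; n is counted in months.
Ordinary annuity FV: 10,000,000 = 5,090 × [((1+r)^n − 1)/r].
(1+r)^n = 1 + 10,000,000 × r / 5,090, so n = ln(1 + 10,000,000·r/5,090) / ln(1+r) = 456.58.
Round up to a whole number of payments: n = 457.

457 payments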